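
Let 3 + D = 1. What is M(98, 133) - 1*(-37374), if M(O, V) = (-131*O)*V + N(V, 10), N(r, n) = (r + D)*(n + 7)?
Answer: -1667853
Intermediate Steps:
D = -2 (D = -3 + 1 = -2)
N(r, n) = (-2 + r)*(7 + n) (N(r, n) = (r - 2)*(n + 7) = (-2 + r)*(7 + n))
M(O, V) = -34 + 17*V - 131*O*V (M(O, V) = (-131*O)*V + (-14 - 2*10 + 7*V + 10*V) = -131*O*V + (-14 - 20 + 7*V + 10*V) = -131*O*V + (-34 + 17*V) = -34 + 17*V - 131*O*V)
M(98, 133) - 1*(-37374) = (-34 + 17*133 - 131*98*133) - 1*(-37374) = (-34 + 2261 - 1707454) + 37374 = -1705227 + 37374 = -1667853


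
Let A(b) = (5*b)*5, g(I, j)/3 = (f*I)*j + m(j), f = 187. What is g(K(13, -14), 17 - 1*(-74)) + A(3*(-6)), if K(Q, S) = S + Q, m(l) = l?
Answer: -51228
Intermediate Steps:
K(Q, S) = Q + S
g(I, j) = 3*j + 561*I*j (g(I, j) = 3*((187*I)*j + j) = 3*(187*I*j + j) = 3*(j + 187*I*j) = 3*j + 561*I*j)
A(b) = 25*b
g(K(13, -14), 17 - 1*(-74)) + A(3*(-6)) = 3*(17 - 1*(-74))*(1 + 187*(13 - 14)) + 25*(3*(-6)) = 3*(17 + 74)*(1 + 187*(-1)) + 25*(-18) = 3*91*(1 - 187) - 450 = 3*91*(-186) - 450 = -50778 - 450 = -51228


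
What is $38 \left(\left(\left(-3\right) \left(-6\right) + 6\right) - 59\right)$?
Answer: $-1330$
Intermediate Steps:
$38 \left(\left(\left(-3\right) \left(-6\right) + 6\right) - 59\right) = 38 \left(\left(18 + 6\right) - 59\right) = 38 \left(24 - 59\right) = 38 \left(-35\right) = -1330$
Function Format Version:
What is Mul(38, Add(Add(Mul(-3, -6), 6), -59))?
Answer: -1330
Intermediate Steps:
Mul(38, Add(Add(Mul(-3, -6), 6), -59)) = Mul(38, Add(Add(18, 6), -59)) = Mul(38, Add(24, -59)) = Mul(38, -35) = -1330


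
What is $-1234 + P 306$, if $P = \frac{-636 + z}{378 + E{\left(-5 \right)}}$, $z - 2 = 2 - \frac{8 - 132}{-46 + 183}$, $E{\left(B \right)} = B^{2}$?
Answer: $- \frac{94587134}{55211} \approx -1713.2$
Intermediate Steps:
$z = \frac{672}{137}$ ($z = 2 + \left(2 - \frac{8 - 132}{-46 + 183}\right) = 2 + \left(2 - - \frac{124}{137}\right) = 2 + \left(2 + \frac{124}{137}\right) = 2 + \frac{398}{137} = \frac{672}{137} \approx 4.9051$)
$P = - \frac{86460}{55211}$ ($P = \frac{-636 + \frac{672}{137}}{378 + \left(-5\right)^{2}} = - \frac{86460}{137 \left(378 + 25\right)} = - \frac{86460}{137 \cdot 403} = \left(- \frac{86460}{137}\right) \frac{1}{403} = - \frac{86460}{55211} \approx -1.566$)
$-1234 + P 306 = -1234 - \frac{26456760}{55211} = - \frac{94587134}{55211}$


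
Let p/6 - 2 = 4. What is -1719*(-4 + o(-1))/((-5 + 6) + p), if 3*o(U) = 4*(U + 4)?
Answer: 0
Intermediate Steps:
p = 36 (p = 12 + 6*4 = 12 + 24 = 36)
o(U) = 16/3 + 4*U/3 (o(U) = (4*(U + 4))/3 = (4*(4 + U))/3 = (16 + 4*U)/3 = 16/3 + 4*U/3)
-1719*(-4 + o(-1))/((-5 + 6) + p) = -1719*(-4 + (16/3 + (4/3)*(-1)))/((-5 + 6) + 36) = -1719*(-4 + (16/3 - 4/3))/(1 + 36) = -1719*(-4 + 4)/37 = -0/37 = -1719*0 = 0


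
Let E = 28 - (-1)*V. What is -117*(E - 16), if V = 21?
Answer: -3861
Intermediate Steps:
E = 49 (E = 28 - (-1)*21 = 28 - 1*(-21) = 28 + 21 = 49)
-117*(E - 16) = -117*(49 - 16) = -117*33 = -3861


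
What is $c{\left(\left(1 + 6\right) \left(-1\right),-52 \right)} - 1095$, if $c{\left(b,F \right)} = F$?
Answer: $-1147$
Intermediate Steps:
$c{\left(\left(1 + 6\right) \left(-1\right),-52 \right)} - 1095 = -52 - 1095 = -1147$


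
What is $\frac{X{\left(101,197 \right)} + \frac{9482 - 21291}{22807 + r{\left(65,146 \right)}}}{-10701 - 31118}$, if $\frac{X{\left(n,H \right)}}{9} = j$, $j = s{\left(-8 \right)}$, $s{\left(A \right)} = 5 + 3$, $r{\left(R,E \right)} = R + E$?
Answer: $- \frac{1645487}{962589742} \approx -0.0017094$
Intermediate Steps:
$r{\left(R,E \right)} = E + R$
$s{\left(A \right)} = 8$
$j = 8$
$X{\left(n,H \right)} = 72$ ($X{\left(n,H \right)} = 9 \cdot 8 = 72$)
$\frac{X{\left(101,197 \right)} + \frac{9482 - 21291}{22807 + r{\left(65,146 \right)}}}{-10701 - 31118} = \frac{72 + \frac{9482 - 21291}{22807 + \left(146 + 65\right)}}{-10701 - 31118} = \frac{72 - \frac{11809}{22807 + 211}}{-41819} = \left(72 - \frac{11809}{23018}\right) \left(- \frac{1}{41819}\right) = \frac{1645487}{23018} \left(- \frac{1}{41819}\right) = - \frac{1645487}{962589742}$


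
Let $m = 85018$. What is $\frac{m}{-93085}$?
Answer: $- \frac{85018}{93085} \approx -0.91334$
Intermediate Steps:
$\frac{m}{-93085} = \frac{85018}{-93085} = 85018 \left(- \frac{1}{93085}\right) = - \frac{85018}{93085}$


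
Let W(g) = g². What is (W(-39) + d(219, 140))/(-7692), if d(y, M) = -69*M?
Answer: 2713/2564 ≈ 1.0581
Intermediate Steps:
(W(-39) + d(219, 140))/(-7692) = ((-39)² - 69*140)/(-7692) = (1521 - 9660)*(-1/7692) = -8139*(-1/7692) = 2713/2564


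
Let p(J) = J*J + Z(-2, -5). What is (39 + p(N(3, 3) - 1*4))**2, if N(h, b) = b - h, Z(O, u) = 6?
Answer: 3721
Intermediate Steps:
p(J) = 6 + J**2 (p(J) = J*J + 6 = J**2 + 6 = 6 + J**2)
(39 + p(N(3, 3) - 1*4))**2 = (39 + (6 + ((3 - 1*3) - 1*4)**2))**2 = (39 + (6 + ((3 - 3) - 4)**2))**2 = (39 + (6 + (0 - 4)**2))**2 = (39 + (6 + (-4)**2))**2 = (39 + (6 + 16))**2 = (39 + 22)**2 = 61**2 = 3721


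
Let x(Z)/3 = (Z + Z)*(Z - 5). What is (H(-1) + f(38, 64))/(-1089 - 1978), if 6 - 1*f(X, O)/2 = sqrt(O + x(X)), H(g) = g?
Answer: -11/3067 + 4*sqrt(1897)/3067 ≈ 0.053218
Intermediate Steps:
x(Z) = 6*Z*(-5 + Z) (x(Z) = 3*((Z + Z)*(Z - 5)) = 3*((2*Z)*(-5 + Z)) = 3*(2*Z*(-5 + Z)) = 6*Z*(-5 + Z))
f(X, O) = 12 - 2*sqrt(O + 6*X*(-5 + X))
(H(-1) + f(38, 64))/(-1089 - 1978) = (-1 + (12 - 2*sqrt(64 + 6*38*(-5 + 38))))/(-1089 - 1978) = (-1 + (12 - 2*sqrt(64 + 6*38*33)))/(-3067) = (-1 + (12 - 2*sqrt(64 + 7524)))*(-1/3067) = (-1 + (12 - 4*sqrt(1897)))*(-1/3067) = (11 - 4*sqrt(1897))*(-1/3067) = -11/3067 + 4*sqrt(1897)/3067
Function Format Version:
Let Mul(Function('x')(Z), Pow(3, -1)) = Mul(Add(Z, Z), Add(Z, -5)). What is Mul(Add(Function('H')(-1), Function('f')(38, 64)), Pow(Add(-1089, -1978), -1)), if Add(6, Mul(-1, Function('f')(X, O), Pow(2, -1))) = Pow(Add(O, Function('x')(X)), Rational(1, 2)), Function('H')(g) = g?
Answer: Add(Rational(-11, 3067), Mul(Rational(4, 3067), Pow(1897, Rational(1, 2)))) ≈ 0.053218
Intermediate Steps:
Function('x')(Z) = Mul(6, Z, Add(-5, Z)) (Function('x')(Z) = Mul(3, Mul(Add(Z, Z), Add(Z, -5))) = Mul(3, Mul(Mul(2, Z), Add(-5, Z))) = Mul(3, Mul(2, Z, Add(-5, Z))) = Mul(6, Z, Add(-5, Z)))
Function('f')(X, O) = Add(12, Mul(-2, Pow(Add(O, Mul(6, X, Add(-5, X))), Rational(1, 2))))
Mul(Add(Function('H')(-1), Function('f')(38, 64)), Pow(Add(-1089, -1978), -1)) = Mul(Add(-1, Add(12, Mul(-2, Pow(Add(64, Mul(6, 38, Add(-5, 38))), Rational(1, 2))))), Pow(Add(-1089, -1978), -1)) = Mul(Add(-1, Add(12, Mul(-2, Pow(Add(64, Mul(6, 38, 33)), Rational(1, 2))))), Pow(-3067, -1)) = Mul(Add(-1, Add(12, Mul(-2, Pow(Add(64, 7524), Rational(1, 2))))), Rational(-1, 3067)) = Mul(Add(-1, Add(12, Mul(-2, Pow(7588, Rational(1, 2))))), Rational(-1, 3067)) = Mul(Add(-1, Add(12, Mul(-2, Mul(2, Pow(1897, Rational(1, 2)))))), Rational(-1, 3067)) = Mul(Add(-1, Add(12, Mul(-4, Pow(1897, Rational(1, 2))))), Rational(-1, 3067)) = Mul(Add(11, Mul(-4, Pow(1897, Rational(1, 2)))), Rational(-1, 3067)) = Add(Rational(-11, 3067), Mul(Rational(4, 3067), Pow(1897, Rational(1, 2))))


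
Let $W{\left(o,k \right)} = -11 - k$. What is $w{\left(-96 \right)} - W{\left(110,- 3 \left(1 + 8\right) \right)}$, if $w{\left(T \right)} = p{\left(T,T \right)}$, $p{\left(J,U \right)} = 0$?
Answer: $-16$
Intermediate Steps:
$w{\left(T \right)} = 0$
$w{\left(-96 \right)} - W{\left(110,- 3 \left(1 + 8\right) \right)} = 0 - \left(-11 - - 3 \left(1 + 8\right)\right) = 0 - \left(-11 - \left(-3\right) 9\right) = 0 - \left(-11 - -27\right) = 0 - \left(-11 + 27\right) = 0 - 16 = -16$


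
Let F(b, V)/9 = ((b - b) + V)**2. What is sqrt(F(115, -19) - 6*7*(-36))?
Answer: 69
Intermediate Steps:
F(b, V) = 9*V**2 (F(b, V) = 9*((b - b) + V)**2 = 9*(0 + V)**2 = 9*V**2)
sqrt(F(115, -19) - 6*7*(-36)) = sqrt(9*(-19)**2 - 6*7*(-36)) = sqrt(9*361 - 42*(-36)) = sqrt(3249 + 1512) = sqrt(4761) = 69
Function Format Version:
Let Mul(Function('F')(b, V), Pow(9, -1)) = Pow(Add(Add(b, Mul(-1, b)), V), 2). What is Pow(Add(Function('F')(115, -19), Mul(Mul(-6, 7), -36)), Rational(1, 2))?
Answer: 69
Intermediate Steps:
Function('F')(b, V) = Mul(9, Pow(V, 2)) (Function('F')(b, V) = Mul(9, Pow(Add(Add(b, Mul(-1, b)), V), 2)) = Mul(9, Pow(Add(0, V), 2)) = Mul(9, Pow(V, 2)))
Pow(Add(Function('F')(115, -19), Mul(Mul(-6, 7), -36)), Rational(1, 2)) = Pow(Add(Mul(9, Pow(-19, 2)), Mul(Mul(-6, 7), -36)), Rational(1, 2)) = Pow(Add(Mul(9, 361), Mul(-42, -36)), Rational(1, 2)) = Pow(Add(3249, 1512), Rational(1, 2)) = Pow(4761, Rational(1, 2)) = 69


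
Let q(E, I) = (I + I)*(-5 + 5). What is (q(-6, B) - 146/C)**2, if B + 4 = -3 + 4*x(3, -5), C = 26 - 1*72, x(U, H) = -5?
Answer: 5329/529 ≈ 10.074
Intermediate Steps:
C = -46 (C = 26 - 72 = -46)
B = -27 (B = -4 + (-3 + 4*(-5)) = -4 + (-3 - 20) = -4 - 23 = -27)
q(E, I) = 0 (q(E, I) = (2*I)*0 = 0)
(q(-6, B) - 146/C)**2 = (0 - 146/(-46))**2 = (0 - 146*(-1/46))**2 = (0 + 73/23)**2 = (73/23)**2 = 5329/529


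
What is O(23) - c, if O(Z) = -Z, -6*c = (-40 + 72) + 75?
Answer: -31/6 ≈ -5.1667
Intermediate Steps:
c = -107/6 (c = -((-40 + 72) + 75)/6 = -(32 + 75)/6 = -1/6*107 = -107/6 ≈ -17.833)
O(23) - c = -1*23 - 1*(-107/6) = -23 + 107/6 = -31/6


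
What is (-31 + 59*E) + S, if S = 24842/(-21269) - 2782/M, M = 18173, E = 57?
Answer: 1287379137260/386521537 ≈ 3330.7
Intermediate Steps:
S = -510624024/386521537 (S = 24842/(-21269) - 2782/18173 = 24842*(-1/21269) - 2782*1/18173 = -24842/21269 - 2782/18173 = -510624024/386521537 ≈ -1.3211)
(-31 + 59*E) + S = (-31 + 59*57) - 510624024/386521537 = (-31 + 3363) - 510624024/386521537 = 3332 - 510624024/386521537 = 1287379137260/386521537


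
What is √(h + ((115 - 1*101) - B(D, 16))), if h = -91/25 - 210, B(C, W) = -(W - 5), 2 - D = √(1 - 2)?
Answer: 6*I*√131/5 ≈ 13.735*I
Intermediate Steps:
D = 2 - I (D = 2 - √(1 - 2) = 2 - √(-1) = 2 - I ≈ 2.0 - 1.0*I)
B(C, W) = 5 - W (B(C, W) = -(-5 + W) = 5 - W)
h = -5341/25 (h = -91*1/25 - 210 = -91/25 - 210 = -5341/25 ≈ -213.64)
√(h + ((115 - 1*101) - B(D, 16))) = √(-5341/25 + ((115 - 1*101) - (5 - 1*16))) = √(-5341/25 + ((115 - 101) - (5 - 16))) = √(-5341/25 + (14 - 1*(-11))) = √(-5341/25 + (14 + 11)) = √(-5341/25 + 25) = √(-4716/25) = 6*I*√131/5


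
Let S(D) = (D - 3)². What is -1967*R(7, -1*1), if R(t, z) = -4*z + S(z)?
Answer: -39340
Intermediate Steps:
S(D) = (-3 + D)²
R(t, z) = (-3 + z)² - 4*z (R(t, z) = -4*z + (-3 + z)² = (-3 + z)² - 4*z)
-1967*R(7, -1*1) = -1967*((-3 - 1*1)² - (-4)) = -1967*((-3 - 1)² - 4*(-1)) = -1967*((-4)² + 4) = -1967*(16 + 4) = -1967*20 = -39340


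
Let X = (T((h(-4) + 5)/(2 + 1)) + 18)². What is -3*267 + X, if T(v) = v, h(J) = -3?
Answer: -4073/9 ≈ -452.56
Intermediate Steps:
X = 3136/9 (X = ((-3 + 5)/(2 + 1) + 18)² = (2/3 + 18)² = (2*(⅓) + 18)² = (⅔ + 18)² = (56/3)² = 3136/9 ≈ 348.44)
-3*267 + X = -3*267 + 3136/9 = -801 + 3136/9 = -4073/9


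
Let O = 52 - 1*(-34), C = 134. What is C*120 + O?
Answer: 16166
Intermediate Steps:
O = 86 (O = 52 + 34 = 86)
C*120 + O = 134*120 + 86 = 16080 + 86 = 16166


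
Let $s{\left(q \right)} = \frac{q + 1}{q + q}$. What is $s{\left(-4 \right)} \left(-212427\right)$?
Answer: $- \frac{637281}{8} \approx -79660.0$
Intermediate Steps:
$s{\left(q \right)} = \frac{1 + q}{2 q}$
$s{\left(-4 \right)} \left(-212427\right) = \frac{1 - 4}{2 \left(-4\right)} \left(-212427\right) = \frac{1}{2} \left(- \frac{1}{4}\right) \left(-3\right) \left(-212427\right) = \frac{3}{8} \left(-212427\right) = - \frac{637281}{8}$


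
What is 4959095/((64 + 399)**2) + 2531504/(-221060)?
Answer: 138395389931/11847102785 ≈ 11.682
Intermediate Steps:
4959095/((64 + 399)**2) + 2531504/(-221060) = 4959095/(463**2) + 2531504*(-1/221060) = 4959095/214369 - 632876/55265 = 138395389931/11847102785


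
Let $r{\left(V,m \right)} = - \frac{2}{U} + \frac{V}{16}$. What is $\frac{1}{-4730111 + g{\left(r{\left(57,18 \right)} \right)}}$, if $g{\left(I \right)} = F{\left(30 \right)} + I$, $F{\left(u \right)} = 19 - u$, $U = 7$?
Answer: $- \frac{112}{529773297} \approx -2.1141 \cdot 10^{-7}$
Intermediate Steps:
$r{\left(V,m \right)} = - \frac{2}{7} + \frac{V}{16}$
$g{\left(I \right)} = -11 + I$ ($g{\left(I \right)} = \left(19 - 30\right) + I = -11 + I$)
$\frac{1}{-4730111 + g{\left(r{\left(57,18 \right)} \right)}} = \frac{1}{-4730111 + \left(-11 + \left(- \frac{2}{7} + \frac{1}{16} \cdot 57\right)\right)} = \frac{1}{-4730111 + \left(-11 + \left(- \frac{2}{7} + \frac{57}{16}\right)\right)} = \frac{1}{-4730111 + \left(-11 + \frac{367}{112}\right)} = \frac{1}{-4730111 - \frac{865}{112}} = \frac{1}{- \frac{529773297}{112}} = - \frac{112}{529773297}$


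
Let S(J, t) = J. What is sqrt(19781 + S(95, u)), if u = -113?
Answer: 2*sqrt(4969) ≈ 140.98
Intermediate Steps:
sqrt(19781 + S(95, u)) = sqrt(19781 + 95) = sqrt(19876) = 2*sqrt(4969)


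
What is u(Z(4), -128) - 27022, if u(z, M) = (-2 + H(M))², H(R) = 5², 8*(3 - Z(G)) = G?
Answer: -26493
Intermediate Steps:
Z(G) = 3 - G/8
H(R) = 25
u(z, M) = 529 (u(z, M) = (-2 + 25)² = 23² = 529)
u(Z(4), -128) - 27022 = 529 - 27022 = -26493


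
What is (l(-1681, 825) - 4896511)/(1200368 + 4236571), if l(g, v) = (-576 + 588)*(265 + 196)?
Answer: -4890979/5436939 ≈ -0.89958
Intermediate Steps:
l(g, v) = 5532 (l(g, v) = 12*461 = 5532)
(l(-1681, 825) - 4896511)/(1200368 + 4236571) = (5532 - 4896511)/(1200368 + 4236571) = -4890979/5436939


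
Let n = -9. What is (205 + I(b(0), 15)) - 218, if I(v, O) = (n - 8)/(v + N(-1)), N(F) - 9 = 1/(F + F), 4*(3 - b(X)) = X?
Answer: -333/23 ≈ -14.478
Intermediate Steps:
b(X) = 3 - X/4
N(F) = 9 + 1/(2*F) (N(F) = 9 + 1/(F + F) = 9 + 1/(2*F))
I(v, O) = -17/(17/2 + v) (I(v, O) = (-9 - 8)/(v + (9 + (1/2)/(-1))) = -17/(v + (9 + (1/2)*(-1))) = -17/(v + (9 - 1/2)) = -17/(v + 17/2) = -17/(17/2 + v))
(205 + I(b(0), 15)) - 218 = (205 - 34/(17 + 2*(3 - 1/4*0))) - 218 = (205 - 34/(17 + 2*(3 + 0))) - 218 = (205 - 34/(17 + 2*3)) - 218 = (205 - 34/(17 + 6)) - 218 = (205 - 34/23) - 218 = 4681/23 - 218 = -333/23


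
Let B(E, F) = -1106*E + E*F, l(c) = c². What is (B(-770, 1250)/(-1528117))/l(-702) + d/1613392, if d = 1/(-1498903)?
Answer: 7448398857252467/50587330085005796370288 ≈ 1.4724e-7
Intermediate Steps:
d = -1/1498903 ≈ -6.6715e-7
(B(-770, 1250)/(-1528117))/l(-702) + d/1613392 = (-770*(-1106 + 1250)/(-1528117))/((-702)²) - 1/1498903/1613392 = (-770*144*(-1/1528117))/492804 - 1/1498903*1/1613392 = -110880*(-1/1528117)*(1/492804) - 1/2418318108976 = (110880/1528117)*(1/492804) - 1/2418318108976 = 3080/20918393613 - 1/2418318108976 = 7448398857252467/50587330085005796370288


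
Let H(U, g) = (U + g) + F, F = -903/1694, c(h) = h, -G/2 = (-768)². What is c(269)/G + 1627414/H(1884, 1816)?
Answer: 464585471377925/1056104644608 ≈ 439.90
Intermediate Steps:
G = -1179648 (G = -2*(-768)² = -2*589824 = -1179648)
F = -129/242 (F = -903*1/1694 = -129/242 ≈ -0.53306)
H(U, g) = -129/242 + U + g (H(U, g) = (U + g) - 129/242 = -129/242 + U + g)
c(269)/G + 1627414/H(1884, 1816) = 269/(-1179648) + 1627414/(-129/242 + 1884 + 1816) = 269*(-1/1179648) + 1627414/(895271/242) = -269/1179648 + 1627414*(242/895271) = -269/1179648 + 393834188/895271 = 464585471377925/1056104644608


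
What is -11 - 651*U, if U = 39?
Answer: -25400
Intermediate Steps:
-11 - 651*U = -11 - 651*39 = -11 - 217*117 = -11 - 25389 = -25400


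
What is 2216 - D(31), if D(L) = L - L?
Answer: 2216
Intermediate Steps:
D(L) = 0
2216 - D(31) = 2216 - 1*0 = 2216 + 0 = 2216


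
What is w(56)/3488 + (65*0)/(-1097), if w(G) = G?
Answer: 7/436 ≈ 0.016055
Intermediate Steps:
w(56)/3488 + (65*0)/(-1097) = 56/3488 + (65*0)/(-1097) = 56*(1/3488) + 0*(-1/1097) = 7/436 + 0 = 7/436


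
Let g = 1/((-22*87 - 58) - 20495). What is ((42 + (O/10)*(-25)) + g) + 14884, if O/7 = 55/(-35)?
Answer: 671920567/44934 ≈ 14954.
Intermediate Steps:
O = -11 (O = 7*(55/(-35)) = 7*(55*(-1/35)) = 7*(-11/7) = -11)
g = -1/22467 (g = 1/((-1914 - 58) - 20495) = 1/(-1972 - 20495) = 1/(-22467) = -1/22467 ≈ -4.4510e-5)
((42 + (O/10)*(-25)) + g) + 14884 = ((42 - 11/10*(-25)) - 1/22467) + 14884 = ((42 + 55/2) - 1/22467) + 14884 = (139/2 - 1/22467) + 14884 = 3122911/44934 + 14884 = 671920567/44934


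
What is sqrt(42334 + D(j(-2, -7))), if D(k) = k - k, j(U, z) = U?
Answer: sqrt(42334) ≈ 205.75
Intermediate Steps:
D(k) = 0
sqrt(42334 + D(j(-2, -7))) = sqrt(42334 + 0) = sqrt(42334)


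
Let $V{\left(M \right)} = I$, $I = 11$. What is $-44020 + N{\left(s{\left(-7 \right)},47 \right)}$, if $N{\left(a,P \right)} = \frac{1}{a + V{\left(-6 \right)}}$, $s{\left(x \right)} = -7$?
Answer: $- \frac{176079}{4} \approx -44020.0$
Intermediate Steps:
$V{\left(M \right)} = 11$
$N{\left(a,P \right)} = \frac{1}{11 + a}$ ($N{\left(a,P \right)} = \frac{1}{a + 11} = \frac{1}{11 + a}$)
$-44020 + N{\left(s{\left(-7 \right)},47 \right)} = -44020 + \frac{1}{11 - 7} = -44020 + \frac{1}{4} = - \frac{176079}{4}$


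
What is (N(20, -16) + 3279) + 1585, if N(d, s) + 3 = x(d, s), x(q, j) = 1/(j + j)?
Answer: 155551/32 ≈ 4861.0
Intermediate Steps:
x(q, j) = 1/(2*j)
N(d, s) = -3 + 1/(2*s)
(N(20, -16) + 3279) + 1585 = ((-3 + (½)/(-16)) + 3279) + 1585 = ((-3 + (½)*(-1/16)) + 3279) + 1585 = ((-3 - 1/32) + 3279) + 1585 = (-97/32 + 3279) + 1585 = 104831/32 + 1585 = 155551/32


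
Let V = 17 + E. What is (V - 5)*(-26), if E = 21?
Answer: -858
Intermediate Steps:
V = 38 (V = 17 + 21 = 38)
(V - 5)*(-26) = (38 - 5)*(-26) = 33*(-26) = -858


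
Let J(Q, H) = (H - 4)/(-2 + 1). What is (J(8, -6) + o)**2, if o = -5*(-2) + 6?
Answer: 676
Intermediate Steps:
J(Q, H) = 4 - H (J(Q, H) = (-4 + H)/(-1) = (-4 + H)*(-1) = 4 - H)
o = 16 (o = 10 + 6 = 16)
(J(8, -6) + o)**2 = ((4 - 1*(-6)) + 16)**2 = ((4 + 6) + 16)**2 = (10 + 16)**2 = 26**2 = 676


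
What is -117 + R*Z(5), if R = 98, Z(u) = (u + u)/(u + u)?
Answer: -19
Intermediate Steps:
Z(u) = 1 (Z(u) = (2*u)/((2*u)) = (2*u)*(1/(2*u)) = 1)
-117 + R*Z(5) = -117 + 98*1 = -117 + 98 = -19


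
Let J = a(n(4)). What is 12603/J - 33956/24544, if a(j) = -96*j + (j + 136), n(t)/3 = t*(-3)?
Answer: 906637/419608 ≈ 2.1607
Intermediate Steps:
n(t) = -9*t (n(t) = 3*(t*(-3)) = 3*(-3*t) = -9*t)
a(j) = 136 - 95*j (a(j) = -96*j + (136 + j) = 136 - 95*j)
J = 3556 (J = 136 - (-855)*4 = 136 - 95*(-36) = 136 + 3420 = 3556)
12603/J - 33956/24544 = 12603/3556 - 33956/24544 = 12603*(1/3556) - 33956*1/24544 = 12603/3556 - 653/472 = 906637/419608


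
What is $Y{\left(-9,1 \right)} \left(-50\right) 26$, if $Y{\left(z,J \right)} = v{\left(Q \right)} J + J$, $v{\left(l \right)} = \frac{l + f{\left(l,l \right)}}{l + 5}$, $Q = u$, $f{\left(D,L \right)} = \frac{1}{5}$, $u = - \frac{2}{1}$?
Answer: $-520$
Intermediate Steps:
$u = -2$ ($u = \left(-2\right) 1 = -2$)
$f{\left(D,L \right)} = \frac{1}{5}$
$Q = -2$
$v{\left(l \right)} = \frac{\frac{1}{5} + l}{5 + l}$ ($v{\left(l \right)} = \frac{l + \frac{1}{5}}{l + 5} = \frac{\frac{1}{5} + l}{5 + l}$)
$Y{\left(z,J \right)} = \frac{2 J}{5}$ ($Y{\left(z,J \right)} = \frac{\frac{1}{5} - 2}{5 - 2} J + J = \frac{1}{3} \left(- \frac{9}{5}\right) J + J = - \frac{3 J}{5} + J = \frac{2 J}{5}$)
$Y{\left(-9,1 \right)} \left(-50\right) 26 = \frac{2}{5} \cdot 1 \left(-50\right) 26 = \frac{2}{5} \left(-50\right) 26 = \left(-20\right) 26 = -520$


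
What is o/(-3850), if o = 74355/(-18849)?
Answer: 4957/4837910 ≈ 0.0010246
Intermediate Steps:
o = -24785/6283 (o = 74355*(-1/18849) = -24785/6283 ≈ -3.9448)
o/(-3850) = -24785/6283/(-3850) = -24785/6283*(-1/3850) = 4957/4837910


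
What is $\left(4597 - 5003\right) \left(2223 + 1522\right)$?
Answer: $-1520470$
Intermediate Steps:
$\left(4597 - 5003\right) \left(2223 + 1522\right) = \left(-406\right) 3745 = -1520470$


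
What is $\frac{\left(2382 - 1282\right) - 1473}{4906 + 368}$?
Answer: $- \frac{373}{5274} \approx -0.070724$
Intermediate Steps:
$\frac{\left(2382 - 1282\right) - 1473}{4906 + 368} = \frac{1100 - 1473}{5274} = \left(-373\right) \frac{1}{5274} = - \frac{373}{5274}$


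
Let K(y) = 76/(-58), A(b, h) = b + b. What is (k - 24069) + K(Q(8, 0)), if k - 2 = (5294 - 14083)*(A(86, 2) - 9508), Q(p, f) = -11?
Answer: 2378871035/29 ≈ 8.2030e+7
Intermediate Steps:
A(b, h) = 2*b
K(y) = -38/29 (K(y) = 76*(-1/58) = -38/29)
k = 82054106 (k = 2 + (5294 - 14083)*(2*86 - 9508) = 2 - 8789*(172 - 9508) = 2 - 8789*(-9336) = 2 + 82054104 = 82054106)
(k - 24069) + K(Q(8, 0)) = (82054106 - 24069) - 38/29 = 82030037 - 38/29 = 2378871035/29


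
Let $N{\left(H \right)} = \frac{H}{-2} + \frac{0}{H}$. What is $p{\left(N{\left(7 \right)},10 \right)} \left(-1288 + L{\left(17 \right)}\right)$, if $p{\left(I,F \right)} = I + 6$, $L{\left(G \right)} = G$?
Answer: $- \frac{6355}{2} \approx -3177.5$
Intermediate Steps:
$N{\left(H \right)} = - \frac{H}{2}$ ($N{\left(H \right)} = H \left(- \frac{1}{2}\right) + 0 = - \frac{H}{2} + 0 = - \frac{H}{2}$)
$p{\left(I,F \right)} = 6 + I$
$p{\left(N{\left(7 \right)},10 \right)} \left(-1288 + L{\left(17 \right)}\right) = \left(6 - \frac{7}{2}\right) \left(-1288 + 17\right) = \left(6 - \frac{7}{2}\right) \left(-1271\right) = \frac{5}{2} \left(-1271\right) = - \frac{6355}{2}$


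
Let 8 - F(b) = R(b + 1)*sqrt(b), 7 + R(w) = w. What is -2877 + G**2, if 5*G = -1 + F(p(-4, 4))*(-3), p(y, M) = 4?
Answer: -70556/25 ≈ -2822.2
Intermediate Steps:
R(w) = -7 + w
F(b) = 8 - sqrt(b)*(-6 + b) (F(b) = 8 - (-7 + (b + 1))*sqrt(b) = 8 - (-7 + (1 + b))*sqrt(b) = 8 - (-6 + b)*sqrt(b) = 8 - sqrt(b)*(-6 + b))
G = -37/5 (G = (-1 + (8 + sqrt(4)*(6 - 1*4))*(-3))/5 = (-1 + (8 + 2*(6 - 4))*(-3))/5 = (-1 + (8 + 2*2)*(-3))/5 = (-1 + (8 + 4)*(-3))/5 = (-1 + 12*(-3))/5 = (-1 - 36)/5 = (1/5)*(-37) = -37/5 ≈ -7.4000)
-2877 + G**2 = -2877 + (-37/5)**2 = -2877 + 1369/25 = -70556/25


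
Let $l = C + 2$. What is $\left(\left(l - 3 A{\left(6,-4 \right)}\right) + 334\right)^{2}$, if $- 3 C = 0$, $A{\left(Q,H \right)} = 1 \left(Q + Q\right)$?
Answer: $90000$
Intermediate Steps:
$A{\left(Q,H \right)} = 2 Q$ ($A{\left(Q,H \right)} = 1 \cdot 2 Q = 2 Q$)
$C = 0$ ($C = \left(- \frac{1}{3}\right) 0 = 0$)
$l = 2$ ($l = 0 + 2 = 2$)
$\left(\left(l - 3 A{\left(6,-4 \right)}\right) + 334\right)^{2} = \left(\left(2 - 3 \cdot 2 \cdot 6\right) + 334\right)^{2} = \left(\left(2 - 36\right) + 334\right)^{2} = \left(-34 + 334\right)^{2} = 300^{2} = 90000$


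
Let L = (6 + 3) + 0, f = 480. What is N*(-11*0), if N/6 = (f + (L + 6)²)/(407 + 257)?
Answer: 0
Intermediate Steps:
L = 9 (L = 9 + 0 = 9)
N = 2115/332 (N = 6*((480 + (9 + 6)²)/(407 + 257)) = 6*((480 + 15²)/664) = 6*((480 + 225)*(1/664)) = 6*(705*(1/664)) = 6*(705/664) = 2115/332 ≈ 6.3705)
N*(-11*0) = 2115*(-11*0)/332 = (2115/332)*0 = 0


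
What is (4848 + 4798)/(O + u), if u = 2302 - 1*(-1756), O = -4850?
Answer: -4823/396 ≈ -12.179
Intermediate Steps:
u = 4058 (u = 2302 + 1756 = 4058)
(4848 + 4798)/(O + u) = (4848 + 4798)/(-4850 + 4058) = 9646/(-792) = 9646*(-1/792) = -4823/396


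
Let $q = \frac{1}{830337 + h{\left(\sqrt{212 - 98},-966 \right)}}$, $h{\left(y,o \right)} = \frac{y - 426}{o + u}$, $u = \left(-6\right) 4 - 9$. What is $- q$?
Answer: $- \frac{276225860637}{229360670233751269} - \frac{333 \sqrt{114}}{229360670233751269} \approx -1.2043 \cdot 10^{-6}$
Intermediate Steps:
$u = -33$ ($u = -24 - 9 = -33$)
$h{\left(y,o \right)} = \frac{-426 + y}{-33 + o}$ ($h{\left(y,o \right)} = \frac{y - 426}{o - 33} = \frac{-426 + y}{-33 + o}$)
$q = \frac{1}{\frac{276502363}{333} - \frac{\sqrt{114}}{999}}$ ($q = \frac{1}{830337 + \frac{-426 + \sqrt{212 - 98}}{-33 - 966}} = \frac{1}{830337 + \frac{-426 + \sqrt{114}}{-999}} = \frac{1}{830337 - \frac{-426 + \sqrt{114}}{999}} = \frac{1}{830337 + \left(\frac{142}{333} - \frac{\sqrt{114}}{999}\right)} = \frac{1}{\frac{276502363}{333} - \frac{\sqrt{114}}{999}} \approx 1.2043 \cdot 10^{-6}$)
$- q = - (\frac{276225860637}{229360670233751269} + \frac{333 \sqrt{114}}{229360670233751269}) = - \frac{276225860637}{229360670233751269} - \frac{333 \sqrt{114}}{229360670233751269}$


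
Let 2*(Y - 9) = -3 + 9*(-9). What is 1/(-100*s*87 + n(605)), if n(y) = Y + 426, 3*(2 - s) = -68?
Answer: -1/214207 ≈ -4.6684e-6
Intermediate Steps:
s = 74/3 (s = 2 - 1/3*(-68) = 2 + 68/3 = 74/3 ≈ 24.667)
Y = -33 (Y = 9 + (-3 + 9*(-9))/2 = 9 + (-3 - 81)/2 = 9 + (1/2)*(-84) = 9 - 42 = -33)
n(y) = 393 (n(y) = -33 + 426 = 393)
1/(-100*s*87 + n(605)) = 1/(-100*74/3*87 + 393) = 1/(-7400/3*87 + 393) = 1/(-214600 + 393) = 1/(-214207) = -1/214207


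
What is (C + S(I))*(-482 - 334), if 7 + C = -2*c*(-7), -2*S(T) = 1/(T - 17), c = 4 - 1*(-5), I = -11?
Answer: -679830/7 ≈ -97119.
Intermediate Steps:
c = 9 (c = 4 + 5 = 9)
S(T) = -1/(2*(-17 + T)) (S(T) = -1/(2*(T - 17)) = -1/(2*(-17 + T)))
C = 119 (C = -7 - 2*9*(-7) = -7 - 18*(-7) = -7 + 126 = 119)
(C + S(I))*(-482 - 334) = (119 - 1/(-34 + 2*(-11)))*(-482 - 334) = (119 - 1/(-34 - 22))*(-816) = (119 - 1/(-56))*(-816) = (119 - 1*(-1/56))*(-816) = (119 + 1/56)*(-816) = (6665/56)*(-816) = -679830/7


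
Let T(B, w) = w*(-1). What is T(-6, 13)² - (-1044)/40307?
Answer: 6812927/40307 ≈ 169.03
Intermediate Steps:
T(B, w) = -w
T(-6, 13)² - (-1044)/40307 = (-1*13)² - (-1044)/40307 = (-13)² - (-1044)/40307 = 169 - 1*(-1044/40307) = 169 + 1044/40307 = 6812927/40307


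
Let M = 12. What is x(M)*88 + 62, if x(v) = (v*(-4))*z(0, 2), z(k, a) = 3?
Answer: -12610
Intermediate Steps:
x(v) = -12*v (x(v) = (v*(-4))*3 = -4*v*3 = -12*v)
x(M)*88 + 62 = -12*12*88 + 62 = -144*88 + 62 = -12672 + 62 = -12610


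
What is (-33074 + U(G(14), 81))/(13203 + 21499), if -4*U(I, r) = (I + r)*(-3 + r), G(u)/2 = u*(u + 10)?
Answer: -95515/69404 ≈ -1.3762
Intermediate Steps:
G(u) = 2*u*(10 + u) (G(u) = 2*(u*(u + 10)) = 2*(u*(10 + u)) = 2*u*(10 + u))
U(I, r) = -(-3 + r)*(I + r)/4 (U(I, r) = -(I + r)*(-3 + r)/4 = -(-3 + r)*(I + r)/4)
(-33074 + U(G(14), 81))/(13203 + 21499) = (-33074 + (-1/4*81**2 + 3*(2*14*(10 + 14))/4 + (3/4)*81 - 1/4*2*14*(10 + 14)*81))/(13203 + 21499) = (-33074 + (-1/4*6561 + 3*(2*14*24)/4 + 243/4 - 1/4*2*14*24*81))/34702 = (-33074 + (-6561/4 + (3/4)*672 + 243/4 - 1/4*672*81))*(1/34702) = (-33074 + (-6561/4 + 504 + 243/4 - 13608))*(1/34702) = (-33074 - 29367/2)*(1/34702) = -95515/2*1/34702 = -95515/69404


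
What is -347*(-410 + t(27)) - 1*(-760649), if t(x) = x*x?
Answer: 649956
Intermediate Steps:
t(x) = x²
-347*(-410 + t(27)) - 1*(-760649) = -347*(-410 + 27²) - 1*(-760649) = -347*(-410 + 729) + 760649 = -347*319 + 760649 = -110693 + 760649 = 649956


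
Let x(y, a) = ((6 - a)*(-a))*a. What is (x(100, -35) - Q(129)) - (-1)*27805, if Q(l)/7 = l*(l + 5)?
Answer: -143422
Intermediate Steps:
x(y, a) = -a**2*(6 - a) (x(y, a) = (-a*(6 - a))*a = -a**2*(6 - a))
Q(l) = 7*l*(5 + l) (Q(l) = 7*(l*(l + 5)) = 7*(l*(5 + l)) = 7*l*(5 + l))
(x(100, -35) - Q(129)) - (-1)*27805 = ((-35)**2*(-6 - 35) - 7*129*(5 + 129)) - (-1)*27805 = (1225*(-41) - 7*129*134) - 1*(-27805) = (-50225 - 1*121002) + 27805 = (-50225 - 121002) + 27805 = -171227 + 27805 = -143422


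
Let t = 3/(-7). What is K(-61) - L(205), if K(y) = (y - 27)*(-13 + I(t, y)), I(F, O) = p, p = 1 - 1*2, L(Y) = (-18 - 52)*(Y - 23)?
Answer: 13972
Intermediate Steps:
t = -3/7 (t = 3*(-⅐) = -3/7 ≈ -0.42857)
L(Y) = 1610 - 70*Y (L(Y) = -70*(-23 + Y) = 1610 - 70*Y)
p = -1 (p = 1 - 2 = -1)
I(F, O) = -1
K(y) = 378 - 14*y (K(y) = (y - 27)*(-13 - 1) = (-27 + y)*(-14) = 378 - 14*y)
K(-61) - L(205) = (378 - 14*(-61)) - (1610 - 70*205) = (378 + 854) - (1610 - 14350) = 1232 - 1*(-12740) = 1232 + 12740 = 13972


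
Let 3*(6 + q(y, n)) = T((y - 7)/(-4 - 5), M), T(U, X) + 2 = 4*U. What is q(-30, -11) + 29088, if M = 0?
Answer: 785344/27 ≈ 29087.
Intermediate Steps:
T(U, X) = -2 + 4*U
q(y, n) = -152/27 - 4*y/27 (q(y, n) = -6 + (-2 + 4*((y - 7)/(-4 - 5)))/3 = -6 + (-2 + 4*((-7 + y)/(-9)))/3 = -6 + (-2 + 4*((-7 + y)*(-⅑)))/3 = -6 + (-2 + 4*(7/9 - y/9))/3 = -6 + (-2 + (28/9 - 4*y/9))/3 = -6 + (10/9 - 4*y/9)/3 = -6 + (10/27 - 4*y/27) = -152/27 - 4*y/27)
q(-30, -11) + 29088 = (-152/27 - 4/27*(-30)) + 29088 = (-152/27 + 40/9) + 29088 = -32/27 + 29088 = 785344/27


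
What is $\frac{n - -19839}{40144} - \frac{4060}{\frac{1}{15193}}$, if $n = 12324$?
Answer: $- \frac{2476225603357}{40144} \approx -6.1684 \cdot 10^{7}$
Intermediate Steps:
$\frac{n - -19839}{40144} - \frac{4060}{\frac{1}{15193}} = \frac{12324 - -19839}{40144} - \frac{4060}{\frac{1}{15193}} = \left(12324 + 19839\right) \frac{1}{40144} - 4060 \frac{1}{\frac{1}{15193}} = 32163 \cdot \frac{1}{40144} - 61683580 = \frac{32163}{40144} - 61683580 = - \frac{2476225603357}{40144}$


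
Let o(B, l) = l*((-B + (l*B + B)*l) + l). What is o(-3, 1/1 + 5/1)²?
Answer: 492804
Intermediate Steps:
o(B, l) = l*(l - B + l*(B + B*l)) (o(B, l) = l*((-B + (B*l + B)*l) + l) = l*((-B + (B + B*l)*l) + l) = l*((-B + l*(B + B*l)) + l) = l*(l - B + l*(B + B*l)))
o(-3, 1/1 + 5/1)² = ((1/1 + 5/1)*((1/1 + 5/1) - 1*(-3) - 3*(1/1 + 5/1) - 3*(1/1 + 5/1)²))² = ((1*1 + 5*1)*((1*1 + 5*1) + 3 - 3*(1*1 + 5*1) - 3*(1*1 + 5*1)²))² = ((1 + 5)*((1 + 5) + 3 - 3*(1 + 5) - 3*(1 + 5)²))² = (6*(6 + 3 - 3*6 - 3*6²))² = (6*(6 + 3 - 18 - 3*36))² = (6*(6 + 3 - 18 - 108))² = (6*(-117))² = (-702)² = 492804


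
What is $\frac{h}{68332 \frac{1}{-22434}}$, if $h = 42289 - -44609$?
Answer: $- \frac{487367433}{17083} \approx -28529.0$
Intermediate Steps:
$h = 86898$ ($h = 42289 + 44609 = 86898$)
$\frac{h}{68332 \frac{1}{-22434}} = \frac{86898}{68332 \frac{1}{-22434}} = \frac{86898}{68332 \left(- \frac{1}{22434}\right)} = \frac{86898}{- \frac{34166}{11217}} = 86898 \left(- \frac{11217}{34166}\right) = - \frac{487367433}{17083}$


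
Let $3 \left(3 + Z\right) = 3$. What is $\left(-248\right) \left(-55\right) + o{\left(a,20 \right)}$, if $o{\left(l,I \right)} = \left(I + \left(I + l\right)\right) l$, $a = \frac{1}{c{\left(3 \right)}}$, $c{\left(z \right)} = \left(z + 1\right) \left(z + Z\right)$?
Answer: $\frac{218401}{16} \approx 13650.0$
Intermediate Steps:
$Z = -2$ ($Z = -3 + \frac{1}{3} \cdot 3 = -3 + 1 = -2$)
$c{\left(z \right)} = \left(1 + z\right) \left(-2 + z\right)$ ($c{\left(z \right)} = \left(z + 1\right) \left(z - 2\right) = \left(1 + z\right) \left(-2 + z\right)$)
$a = \frac{1}{4}$ ($a = \frac{1}{-2 + 3^{2} - 3} = \frac{1}{-2 + 9 - 3} = \frac{1}{4} \approx 0.25$)
$o{\left(l,I \right)} = l \left(l + 2 I\right)$ ($o{\left(l,I \right)} = \left(l + 2 I\right) l = l \left(l + 2 I\right)$)
$\left(-248\right) \left(-55\right) + o{\left(a,20 \right)} = \left(-248\right) \left(-55\right) + \frac{\frac{1}{4} + 2 \cdot 20}{4} = 13640 + \frac{\frac{1}{4} + 40}{4} = 13640 + \frac{1}{4} \cdot \frac{161}{4} = 13640 + \frac{161}{16} = \frac{218401}{16}$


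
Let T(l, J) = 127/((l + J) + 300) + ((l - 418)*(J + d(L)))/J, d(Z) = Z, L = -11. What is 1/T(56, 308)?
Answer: -4648/1621595 ≈ -0.0028663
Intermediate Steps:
T(l, J) = 127/(300 + J + l) + (-418 + l)*(-11 + J)/J (T(l, J) = 127/((l + J) + 300) + ((l - 418)*(J - 11))/J = 127/((J + l) + 300) + ((-418 + l)*(-11 + J))/J = 127/(300 + J + l) + (-418 + l)*(-11 + J)/J)
1/T(56, 308) = 1/((1379400 - 120675*308 - 418*308² - 11*56² + 1298*56 + 308*56² + 56*308² - 129*308*56)/(308*(300 + 308 + 56))) = 1/((1/308)*(1379400 - 37167900 - 418*94864 - 11*3136 + 72688 + 308*3136 + 56*94864 - 2224992)/664) = 1/((1/308)*(1/664)*(1379400 - 37167900 - 39653152 - 34496 + 72688 + 965888 + 5312384 - 2224992)) = 1/((1/308)*(1/664)*(-71350180)) = 1/(-1621595/4648) = -4648/1621595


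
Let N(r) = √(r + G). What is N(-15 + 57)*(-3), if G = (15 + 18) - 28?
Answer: -3*√47 ≈ -20.567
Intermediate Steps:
G = 5 (G = 33 - 28 = 5)
N(r) = √(5 + r) (N(r) = √(r + 5) = √(5 + r))
N(-15 + 57)*(-3) = √(5 + (-15 + 57))*(-3) = √(5 + 42)*(-3) = √47*(-3) = -3*√47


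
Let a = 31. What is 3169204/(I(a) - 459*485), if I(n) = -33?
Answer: -792301/55662 ≈ -14.234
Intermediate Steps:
3169204/(I(a) - 459*485) = 3169204/(-33 - 459*485) = 3169204/(-33 - 222615) = 3169204/(-222648) = 3169204*(-1/222648) = -792301/55662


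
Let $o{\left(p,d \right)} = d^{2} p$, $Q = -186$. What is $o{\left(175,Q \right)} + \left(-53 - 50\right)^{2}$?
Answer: $6064909$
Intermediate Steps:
$o{\left(p,d \right)} = p d^{2}$
$o{\left(175,Q \right)} + \left(-53 - 50\right)^{2} = 175 \left(-186\right)^{2} + \left(-53 - 50\right)^{2} = 175 \cdot 34596 + \left(-103\right)^{2} = 6054300 + 10609 = 6064909$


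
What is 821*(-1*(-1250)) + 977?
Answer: 1027227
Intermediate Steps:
821*(-1*(-1250)) + 977 = 821*1250 + 977 = 1026250 + 977 = 1027227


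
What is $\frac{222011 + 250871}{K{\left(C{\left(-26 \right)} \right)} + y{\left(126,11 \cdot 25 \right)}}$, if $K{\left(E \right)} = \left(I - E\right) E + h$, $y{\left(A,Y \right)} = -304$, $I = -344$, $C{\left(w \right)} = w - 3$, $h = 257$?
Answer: $\frac{236441}{4544} \approx 52.034$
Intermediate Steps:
$C{\left(w \right)} = -3 + w$
$K{\left(E \right)} = 257 + E \left(-344 - E\right)$ ($K{\left(E \right)} = \left(-344 - E\right) E + 257 = E \left(-344 - E\right) + 257 = 257 + E \left(-344 - E\right)$)
$\frac{222011 + 250871}{K{\left(C{\left(-26 \right)} \right)} + y{\left(126,11 \cdot 25 \right)}} = \frac{222011 + 250871}{\left(257 - \left(-3 - 26\right)^{2} - 344 \left(-3 - 26\right)\right) - 304} = \frac{472882}{\left(257 - \left(-29\right)^{2} - -9976\right) - 304} = \frac{472882}{\left(257 - 841 + 9976\right) - 304} = \frac{472882}{9392 - 304} = \frac{472882}{9088} = 472882 \cdot \frac{1}{9088} = \frac{236441}{4544}$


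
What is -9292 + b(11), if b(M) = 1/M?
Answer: -102211/11 ≈ -9291.9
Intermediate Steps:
-9292 + b(11) = -9292 + 1/11 = -102211/11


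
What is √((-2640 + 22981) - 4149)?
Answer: 8*√253 ≈ 127.25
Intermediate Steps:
√((-2640 + 22981) - 4149) = √(20341 - 4149) = √16192 = 8*√253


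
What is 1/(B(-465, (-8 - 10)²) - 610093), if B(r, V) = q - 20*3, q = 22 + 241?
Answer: -1/609890 ≈ -1.6396e-6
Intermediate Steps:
q = 263
B(r, V) = 203 (B(r, V) = 263 - 20*3 = 263 - 1*60 = 263 - 60 = 203)
1/(B(-465, (-8 - 10)²) - 610093) = 1/(203 - 610093) = 1/(-609890) = -1/609890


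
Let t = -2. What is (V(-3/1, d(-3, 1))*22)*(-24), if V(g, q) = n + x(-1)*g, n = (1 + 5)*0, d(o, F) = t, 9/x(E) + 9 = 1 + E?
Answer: -1584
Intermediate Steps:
x(E) = 9/(-8 + E) (x(E) = 9/(-9 + (1 + E)) = 9/(-8 + E))
d(o, F) = -2
n = 0 (n = 6*0 = 0)
V(g, q) = -g (V(g, q) = 0 + (9/(-8 - 1))*g = 0 + (9/(-9))*g = 0 + (9*(-1/9))*g = 0 - g = -g)
(V(-3/1, d(-3, 1))*22)*(-24) = (-(-3)/1*22)*(-24) = (-(-3)*22)*(-24) = (-1*(-3)*22)*(-24) = (3*22)*(-24) = 66*(-24) = -1584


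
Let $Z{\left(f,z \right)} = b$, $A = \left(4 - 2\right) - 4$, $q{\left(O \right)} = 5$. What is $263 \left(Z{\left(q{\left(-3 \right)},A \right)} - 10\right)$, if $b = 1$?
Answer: $-2367$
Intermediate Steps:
$A = -2$ ($A = 2 - 4 = -2$)
$Z{\left(f,z \right)} = 1$
$263 \left(Z{\left(q{\left(-3 \right)},A \right)} - 10\right) = 263 \left(1 - 10\right) = 263 \left(-9\right) = -2367$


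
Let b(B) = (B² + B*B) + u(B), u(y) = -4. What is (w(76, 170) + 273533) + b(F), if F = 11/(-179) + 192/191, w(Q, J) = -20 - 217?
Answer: 319449745366110/1168887721 ≈ 2.7329e+5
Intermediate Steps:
w(Q, J) = -237
F = 32267/34189 (F = 11*(-1/179) + 192*(1/191) = -11/179 + 192/191 = 32267/34189 ≈ 0.94378)
b(B) = -4 + 2*B² (b(B) = (B² + B*B) - 4 = (B² + B²) - 4 = 2*B² - 4 = -4 + 2*B²)
(w(76, 170) + 273533) + b(F) = (-237 + 273533) + (-4 + 2*(32267/34189)²) = 273296 + (-4 + 2*(1041159289/1168887721)) = 273296 + (-4 + 2082318578/1168887721) = 273296 - 2593232306/1168887721 = 319449745366110/1168887721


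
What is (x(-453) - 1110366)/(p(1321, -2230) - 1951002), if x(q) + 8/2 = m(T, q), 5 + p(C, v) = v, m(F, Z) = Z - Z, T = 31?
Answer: 1110370/1953237 ≈ 0.56848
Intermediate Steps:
m(F, Z) = 0
p(C, v) = -5 + v
x(q) = -4 (x(q) = -4 + 0 = -4)
(x(-453) - 1110366)/(p(1321, -2230) - 1951002) = (-4 - 1110366)/((-5 - 2230) - 1951002) = -1110370/(-2235 - 1951002) = -1110370/(-1953237) = -1110370*(-1/1953237) = 1110370/1953237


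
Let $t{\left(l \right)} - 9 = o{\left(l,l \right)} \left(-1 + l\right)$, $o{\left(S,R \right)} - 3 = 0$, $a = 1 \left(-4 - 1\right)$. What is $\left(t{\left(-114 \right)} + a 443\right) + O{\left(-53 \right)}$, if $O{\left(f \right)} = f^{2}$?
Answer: $258$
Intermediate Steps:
$a = -5$ ($a = 1 \left(-5\right) = -5$)
$o{\left(S,R \right)} = 3$ ($o{\left(S,R \right)} = 3 + 0 = 3$)
$t{\left(l \right)} = 6 + 3 l$ ($t{\left(l \right)} = 9 + 3 \left(-1 + l\right) = 9 + \left(-3 + 3 l\right) = 6 + 3 l$)
$\left(t{\left(-114 \right)} + a 443\right) + O{\left(-53 \right)} = \left(\left(6 + 3 \left(-114\right)\right) - 2215\right) + \left(-53\right)^{2} = \left(\left(6 - 342\right) - 2215\right) + 2809 = \left(-336 - 2215\right) + 2809 = -2551 + 2809 = 258$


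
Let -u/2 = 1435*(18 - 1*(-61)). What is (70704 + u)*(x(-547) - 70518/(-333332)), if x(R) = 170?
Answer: -2213110152227/83333 ≈ -2.6557e+7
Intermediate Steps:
u = -226730 (u = -2870*(18 - 1*(-61)) = -2870*(18 + 61) = -2870*79 = -2*113365 = -226730)
(70704 + u)*(x(-547) - 70518/(-333332)) = (70704 - 226730)*(170 - 70518/(-333332)) = -156026*(170 - 70518*(-1/333332)) = -156026*(170 + 35259/166666) = -156026*28368479/166666 = -2213110152227/83333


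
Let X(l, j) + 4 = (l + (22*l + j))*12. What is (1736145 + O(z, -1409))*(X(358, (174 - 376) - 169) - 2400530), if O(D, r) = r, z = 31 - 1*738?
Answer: -4000609999008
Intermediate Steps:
z = -707 (z = 31 - 738 = -707)
X(l, j) = -4 + 12*j + 276*l (X(l, j) = -4 + (l + (22*l + j))*12 = -4 + (l + (j + 22*l))*12 = -4 + (j + 23*l)*12 = -4 + (12*j + 276*l) = -4 + 12*j + 276*l)
(1736145 + O(z, -1409))*(X(358, (174 - 376) - 169) - 2400530) = (1736145 - 1409)*((-4 + 12*((174 - 376) - 169) + 276*358) - 2400530) = 1734736*((-4 + 12*(-202 - 169) + 98808) - 2400530) = 1734736*((-4 + 12*(-371) + 98808) - 2400530) = 1734736*((-4 - 4452 + 98808) - 2400530) = 1734736*(94352 - 2400530) = 1734736*(-2306178) = -4000609999008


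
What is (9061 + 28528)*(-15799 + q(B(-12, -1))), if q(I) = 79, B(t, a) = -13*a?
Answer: -590899080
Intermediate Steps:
(9061 + 28528)*(-15799 + q(B(-12, -1))) = (9061 + 28528)*(-15799 + 79) = 37589*(-15720) = -590899080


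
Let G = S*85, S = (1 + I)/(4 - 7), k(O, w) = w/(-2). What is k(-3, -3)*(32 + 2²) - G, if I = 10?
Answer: 1097/3 ≈ 365.67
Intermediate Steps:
k(O, w) = -w/2 (k(O, w) = w*(-½) = -w/2)
S = -11/3 (S = (1 + 10)/(4 - 7) = 11/(-3) = 11*(-⅓) = -11/3 ≈ -3.6667)
G = -935/3 (G = -11/3*85 = -935/3 ≈ -311.67)
k(-3, -3)*(32 + 2²) - G = (-½*(-3))*(32 + 2²) - 1*(-935/3) = 3*(32 + 4)/2 + 935/3 = (3/2)*36 + 935/3 = 54 + 935/3 = 1097/3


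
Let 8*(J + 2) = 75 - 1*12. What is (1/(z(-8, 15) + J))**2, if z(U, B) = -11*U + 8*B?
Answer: 64/2927521 ≈ 2.1861e-5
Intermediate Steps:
J = 47/8 (J = -2 + (75 - 1*12)/8 = -2 + (75 - 12)/8 = -2 + (1/8)*63 = -2 + 63/8 = 47/8 ≈ 5.8750)
(1/(z(-8, 15) + J))**2 = (1/((-11*(-8) + 8*15) + 47/8))**2 = (1/((88 + 120) + 47/8))**2 = (1/(208 + 47/8))**2 = (1/(1711/8))**2 = (8/1711)**2 = 64/2927521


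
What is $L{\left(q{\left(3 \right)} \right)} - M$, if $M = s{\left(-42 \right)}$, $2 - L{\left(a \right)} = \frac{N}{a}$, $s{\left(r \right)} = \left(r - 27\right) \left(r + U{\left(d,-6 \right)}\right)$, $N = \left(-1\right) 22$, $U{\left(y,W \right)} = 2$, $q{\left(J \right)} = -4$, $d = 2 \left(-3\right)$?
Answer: $- \frac{5527}{2} \approx -2763.5$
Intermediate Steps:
$d = -6$
$N = -22$
$s{\left(r \right)} = \left(-27 + r\right) \left(2 + r\right)$ ($s{\left(r \right)} = \left(r - 27\right) \left(r + 2\right) = \left(-27 + r\right) \left(2 + r\right)$)
$L{\left(a \right)} = 2 + \frac{22}{a}$ ($L{\left(a \right)} = 2 - - \frac{22}{a} = 2 + \frac{22}{a}$)
$M = 2760$ ($M = -54 + \left(-42\right)^{2} - -1050 = -54 + 1764 + 1050 = 2760$)
$L{\left(q{\left(3 \right)} \right)} - M = \left(2 + \frac{22}{-4}\right) - 2760 = \left(2 + 22 \left(- \frac{1}{4}\right)\right) - 2760 = \left(2 - \frac{11}{2}\right) - 2760 = - \frac{7}{2} - 2760 = - \frac{5527}{2}$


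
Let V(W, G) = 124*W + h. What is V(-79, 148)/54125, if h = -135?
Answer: -9931/54125 ≈ -0.18348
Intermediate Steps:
V(W, G) = -135 + 124*W (V(W, G) = 124*W - 135 = -135 + 124*W)
V(-79, 148)/54125 = (-135 + 124*(-79))/54125 = (-135 - 9796)*(1/54125) = -9931*1/54125 = -9931/54125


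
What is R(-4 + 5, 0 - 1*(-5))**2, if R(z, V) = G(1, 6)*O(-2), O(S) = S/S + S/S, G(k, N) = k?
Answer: 4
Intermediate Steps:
O(S) = 2 (O(S) = 1 + 1 = 2)
R(z, V) = 2 (R(z, V) = 1*2 = 2)
R(-4 + 5, 0 - 1*(-5))**2 = 2**2 = 4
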